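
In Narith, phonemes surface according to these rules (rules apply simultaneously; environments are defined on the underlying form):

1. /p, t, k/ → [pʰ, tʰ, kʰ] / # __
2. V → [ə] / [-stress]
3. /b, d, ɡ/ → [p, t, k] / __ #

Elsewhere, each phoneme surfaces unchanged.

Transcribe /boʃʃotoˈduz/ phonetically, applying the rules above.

/b/ (word-initial): rule 3 targets it, but not word-finally → unchanged [b].
Rule 2 applies to /o/ (between /b/ and /ʃ/: in an unstressed syllable) → [ə].
Rule 2 applies to /o/ (between /ʃ/ and /t/: in an unstressed syllable) → [ə].
/t/ (between /o/ and /o/) fails the environment for rule 1, so it stays [t].
/o/ — between /t/ and /d/, in an unstressed syllable — surfaces as [ə] (rule 2).
/d/ (between /o/ and /u/): rule 3 targets it, but not word-finally → unchanged [d].
/u/ (between /d/ and /z/): rule 2 targets it, but not in an unstressed syllable → unchanged [u].

[bəʃʃətəˈduz]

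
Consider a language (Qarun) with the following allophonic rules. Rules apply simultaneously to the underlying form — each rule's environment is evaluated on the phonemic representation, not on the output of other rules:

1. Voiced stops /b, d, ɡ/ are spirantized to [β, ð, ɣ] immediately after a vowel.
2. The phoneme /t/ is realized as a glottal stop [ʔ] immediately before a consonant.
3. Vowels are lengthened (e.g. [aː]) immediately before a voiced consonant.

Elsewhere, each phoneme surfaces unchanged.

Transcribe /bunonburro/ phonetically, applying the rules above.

/b/ (word-initial): rule 1 targets it, but not immediately after a vowel → unchanged [b].
/u/ meets the environment for rule 3 (before a voiced consonant) → [uː].
/n/ (between /u/ and /o/): no rule targets it → [n].
/o/ (between /n/ and /n/): before a voiced consonant, so rule 3 applies → [oː].
/n/ (between /o/ and /b/): no rule targets it → [n].
/b/ — between /n/ and /u/; rule 1 does not apply here → [b].
/u/ meets the environment for rule 3 (before a voiced consonant) → [uː].
/r/ — not in any rule's target class → [r].
/r/ (between /r/ and /o/): no rule targets it → [r].
/o/ — word-final; rule 3 does not apply here → [o].

[buːnoːnbuːrro]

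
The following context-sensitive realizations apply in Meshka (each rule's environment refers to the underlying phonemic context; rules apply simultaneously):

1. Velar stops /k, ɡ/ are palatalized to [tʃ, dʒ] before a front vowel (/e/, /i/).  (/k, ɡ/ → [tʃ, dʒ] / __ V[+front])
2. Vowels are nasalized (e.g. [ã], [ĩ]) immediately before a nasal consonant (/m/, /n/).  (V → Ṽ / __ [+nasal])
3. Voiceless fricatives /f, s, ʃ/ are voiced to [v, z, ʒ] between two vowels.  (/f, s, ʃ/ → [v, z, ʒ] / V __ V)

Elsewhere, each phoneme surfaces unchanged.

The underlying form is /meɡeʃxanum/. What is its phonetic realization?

[medʒeʃxãnũm]

/m/ (word-initial) is unaffected → [m].
/e/ — between /m/ and /ɡ/; rule 2 does not apply here → [e].
/ɡ/ — between /e/ and /e/, before a front vowel — surfaces as [dʒ] (rule 1).
/e/ (between /ɡ/ and /ʃ/) is in the target of rule 2 but the environment (before a nasal consonant) is not met → [e].
/ʃ/ (between /e/ and /x/): rule 3 targets it, but not between two vowels → unchanged [ʃ].
/x/ (between /ʃ/ and /a/) is unaffected → [x].
Rule 2 applies to /a/ (between /x/ and /n/: before a nasal consonant) → [ã].
/n/ stays [n].
/u/ — between /n/ and /m/, before a nasal consonant — surfaces as [ũ] (rule 2).
/m/ (word-final): no rule targets it → [m].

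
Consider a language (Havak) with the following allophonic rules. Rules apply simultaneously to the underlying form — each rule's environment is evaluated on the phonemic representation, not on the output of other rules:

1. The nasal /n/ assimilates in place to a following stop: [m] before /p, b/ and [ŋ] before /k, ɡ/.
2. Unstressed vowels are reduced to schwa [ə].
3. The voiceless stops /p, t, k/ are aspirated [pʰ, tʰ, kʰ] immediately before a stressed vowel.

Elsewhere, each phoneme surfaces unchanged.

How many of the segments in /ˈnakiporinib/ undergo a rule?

Segments that undergo a rule: /i/ → [ə] (rule 2); /o/ → [ə] (rule 2); /i/ → [ə] (rule 2); /i/ → [ə] (rule 2).
All other segments surface unchanged.

4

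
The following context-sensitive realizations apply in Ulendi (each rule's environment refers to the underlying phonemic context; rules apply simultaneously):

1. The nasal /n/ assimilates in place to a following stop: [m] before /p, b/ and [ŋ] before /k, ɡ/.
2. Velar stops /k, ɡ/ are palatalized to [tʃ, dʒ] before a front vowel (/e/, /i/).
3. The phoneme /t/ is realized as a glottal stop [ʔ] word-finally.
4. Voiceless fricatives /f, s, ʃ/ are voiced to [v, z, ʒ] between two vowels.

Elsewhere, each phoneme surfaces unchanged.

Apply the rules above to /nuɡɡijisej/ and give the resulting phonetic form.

/n/ — word-initial; rule 1 does not apply here → [n].
/u/ (between /n/ and /ɡ/): no rule targets it → [u].
/ɡ/ (between /u/ and /ɡ/) is in the target of rule 2 but the environment (before a front vowel) is not met → [ɡ].
Rule 2 applies to /ɡ/ (between /ɡ/ and /i/: before a front vowel) → [dʒ].
/i/ (between /ɡ/ and /j/) is unaffected → [i].
/j/ (between /i/ and /i/) is unaffected → [j].
/i/ — not in any rule's target class → [i].
/s/ (between /i/ and /e/): between two vowels, so rule 4 applies → [z].
/e/ (between /s/ and /j/) is unaffected → [e].
/j/ — not in any rule's target class → [j].

[nuɡdʒijizej]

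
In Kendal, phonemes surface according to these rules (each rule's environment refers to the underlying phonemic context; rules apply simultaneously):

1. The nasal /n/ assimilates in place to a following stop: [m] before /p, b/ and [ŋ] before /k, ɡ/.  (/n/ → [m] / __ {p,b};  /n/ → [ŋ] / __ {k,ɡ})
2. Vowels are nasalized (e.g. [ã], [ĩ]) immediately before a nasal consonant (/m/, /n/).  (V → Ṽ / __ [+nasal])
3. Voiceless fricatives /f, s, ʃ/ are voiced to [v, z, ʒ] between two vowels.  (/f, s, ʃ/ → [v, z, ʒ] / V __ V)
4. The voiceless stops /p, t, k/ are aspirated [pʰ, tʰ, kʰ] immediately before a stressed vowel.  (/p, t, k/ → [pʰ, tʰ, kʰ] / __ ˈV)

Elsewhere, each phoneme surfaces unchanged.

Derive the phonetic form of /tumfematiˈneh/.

[tũmfẽmatĩˈneh]

/t/ (word-initial): rule 4 targets it, but not immediately before a stressed vowel → unchanged [t].
/u/ meets the environment for rule 2 (before a nasal consonant) → [ũ].
/m/ (between /u/ and /f/): no rule targets it → [m].
/f/ — between /m/ and /e/; rule 3 does not apply here → [f].
/e/ meets the environment for rule 2 (before a nasal consonant) → [ẽ].
/m/ stays [m].
/a/ — between /m/ and /t/; rule 2 does not apply here → [a].
/t/ (between /a/ and /i/) is in the target of rule 4 but the environment (immediately before a stressed vowel) is not met → [t].
/i/ (between /t/ and /n/) occurs before a nasal consonant → [ĩ] by rule 2.
/n/ (between /i/ and /e/): rule 1 targets it, but not before a labial or velar stop → unchanged [n].
/e/ (between /n/ and /h/): rule 2 targets it, but not before a nasal consonant → unchanged [e].
/h/ — not in any rule's target class → [h].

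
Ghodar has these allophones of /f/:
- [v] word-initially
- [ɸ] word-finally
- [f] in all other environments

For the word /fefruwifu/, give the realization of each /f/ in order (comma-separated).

Occurrence 1 (position 1): word-initially → [v].
Occurrence 2 (position 3): no conditioning environment matches → elsewhere allophone [f].
Occurrence 3 (position 8): no conditioning environment matches → elsewhere allophone [f].

[v], [f], [f]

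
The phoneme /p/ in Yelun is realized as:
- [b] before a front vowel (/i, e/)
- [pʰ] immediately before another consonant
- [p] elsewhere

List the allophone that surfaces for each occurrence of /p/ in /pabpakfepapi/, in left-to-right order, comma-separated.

Occurrence 1 (position 1): no conditioning environment matches → elsewhere allophone [p].
Occurrence 2 (position 4): no conditioning environment matches → elsewhere allophone [p].
Occurrence 3 (position 9): no conditioning environment matches → elsewhere allophone [p].
Occurrence 4 (position 11): before a front vowel (/i, e/) → [b].

[p], [p], [p], [b]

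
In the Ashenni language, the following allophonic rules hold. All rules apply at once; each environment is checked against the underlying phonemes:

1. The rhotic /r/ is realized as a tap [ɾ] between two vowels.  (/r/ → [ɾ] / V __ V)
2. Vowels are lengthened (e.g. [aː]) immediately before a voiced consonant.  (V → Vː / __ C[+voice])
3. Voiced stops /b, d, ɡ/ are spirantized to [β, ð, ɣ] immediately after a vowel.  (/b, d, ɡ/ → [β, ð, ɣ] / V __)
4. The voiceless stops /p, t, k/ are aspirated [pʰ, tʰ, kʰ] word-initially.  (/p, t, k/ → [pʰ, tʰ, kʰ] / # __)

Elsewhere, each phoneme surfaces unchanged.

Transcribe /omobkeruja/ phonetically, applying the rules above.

Rule 2 applies to /o/ (word-initial: before a voiced consonant) → [oː].
/m/ (between /o/ and /o/): no rule targets it → [m].
/o/ (between /m/ and /b/) occurs before a voiced consonant → [oː] by rule 2.
/b/ (between /o/ and /k/): immediately after a vowel, so rule 3 applies → [β].
/k/ — between /b/ and /e/; rule 4 does not apply here → [k].
/e/ — between /k/ and /r/, before a voiced consonant — surfaces as [eː] (rule 2).
Rule 1 applies to /r/ (between /e/ and /u/: between two vowels) → [ɾ].
Rule 2 applies to /u/ (between /r/ and /j/: before a voiced consonant) → [uː].
/j/ (between /u/ and /a/): no rule targets it → [j].
/a/ (word-final) is in the target of rule 2 but the environment (before a voiced consonant) is not met → [a].

[oːmoːβkeːɾuːja]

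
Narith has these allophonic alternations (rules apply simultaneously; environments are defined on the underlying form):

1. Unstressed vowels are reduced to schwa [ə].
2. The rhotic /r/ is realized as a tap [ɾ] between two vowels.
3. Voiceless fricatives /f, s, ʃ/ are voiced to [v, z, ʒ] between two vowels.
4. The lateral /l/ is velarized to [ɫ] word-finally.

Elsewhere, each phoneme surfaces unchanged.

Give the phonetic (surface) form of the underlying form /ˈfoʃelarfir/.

[ˈfoʒələrfər]

/f/ (word-initial): rule 3 targets it, but not between two vowels → unchanged [f].
/o/ (between /f/ and /ʃ/) is in the target of rule 1 but the environment (in an unstressed syllable) is not met → [o].
Rule 3 applies to /ʃ/ (between /o/ and /e/: between two vowels) → [ʒ].
Rule 1 applies to /e/ (between /ʃ/ and /l/: in an unstressed syllable) → [ə].
/l/ (between /e/ and /a/): rule 4 targets it, but not word-finally → unchanged [l].
/a/ (between /l/ and /r/) occurs in an unstressed syllable → [ə] by rule 1.
/r/ (between /a/ and /f/) is in the target of rule 2 but the environment (between two vowels) is not met → [r].
/f/ (between /r/ and /i/) fails the environment for rule 3, so it stays [f].
Rule 1 applies to /i/ (between /f/ and /r/: in an unstressed syllable) → [ə].
/r/ (word-final) fails the environment for rule 2, so it stays [r].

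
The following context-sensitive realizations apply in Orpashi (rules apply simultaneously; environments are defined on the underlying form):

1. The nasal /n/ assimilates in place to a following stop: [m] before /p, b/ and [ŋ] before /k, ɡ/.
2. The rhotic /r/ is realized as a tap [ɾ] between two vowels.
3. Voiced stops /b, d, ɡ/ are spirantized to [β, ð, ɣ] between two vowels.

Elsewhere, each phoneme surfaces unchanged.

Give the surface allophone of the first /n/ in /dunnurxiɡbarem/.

/n/ (between /u/ and /n/): rule 1 targets it, but not before a labial or velar stop → unchanged [n].

[n]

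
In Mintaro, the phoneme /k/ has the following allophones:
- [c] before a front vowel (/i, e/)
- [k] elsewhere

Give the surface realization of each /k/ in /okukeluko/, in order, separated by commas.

Occurrence 1 (position 2): no conditioning environment matches → elsewhere allophone [k].
Occurrence 2 (position 4): before a front vowel → [c].
Occurrence 3 (position 8): no conditioning environment matches → elsewhere allophone [k].

[k], [c], [k]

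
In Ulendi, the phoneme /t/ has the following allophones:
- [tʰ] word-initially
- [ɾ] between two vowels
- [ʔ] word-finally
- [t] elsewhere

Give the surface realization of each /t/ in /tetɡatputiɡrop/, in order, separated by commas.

Occurrence 1 (position 1): word-initially → [tʰ].
Occurrence 2 (position 3): no conditioning environment matches → elsewhere allophone [t].
Occurrence 3 (position 6): no conditioning environment matches → elsewhere allophone [t].
Occurrence 4 (position 9): between two vowels → [ɾ].

[tʰ], [t], [t], [ɾ]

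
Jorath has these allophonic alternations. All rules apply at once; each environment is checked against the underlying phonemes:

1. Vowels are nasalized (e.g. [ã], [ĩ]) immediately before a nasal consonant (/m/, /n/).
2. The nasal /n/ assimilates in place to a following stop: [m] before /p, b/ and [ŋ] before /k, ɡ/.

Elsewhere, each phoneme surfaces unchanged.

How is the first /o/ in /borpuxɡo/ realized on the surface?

/o/ (between /b/ and /r/) is in the target of rule 1 but the environment (before a nasal consonant) is not met → [o].

[o]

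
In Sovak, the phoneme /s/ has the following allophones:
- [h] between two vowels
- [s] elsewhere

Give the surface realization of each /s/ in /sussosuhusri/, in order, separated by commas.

Occurrence 1 (position 1): no conditioning environment matches → elsewhere allophone [s].
Occurrence 2 (position 3): no conditioning environment matches → elsewhere allophone [s].
Occurrence 3 (position 4): no conditioning environment matches → elsewhere allophone [s].
Occurrence 4 (position 6): between two vowels → [h].
Occurrence 5 (position 10): no conditioning environment matches → elsewhere allophone [s].

[s], [s], [s], [h], [s]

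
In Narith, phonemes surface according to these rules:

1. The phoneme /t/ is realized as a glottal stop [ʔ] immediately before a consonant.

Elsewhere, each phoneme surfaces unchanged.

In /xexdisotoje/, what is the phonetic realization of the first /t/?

/t/ (between /o/ and /o/): rule 1 targets it, but not immediately before a consonant → unchanged [t].

[t]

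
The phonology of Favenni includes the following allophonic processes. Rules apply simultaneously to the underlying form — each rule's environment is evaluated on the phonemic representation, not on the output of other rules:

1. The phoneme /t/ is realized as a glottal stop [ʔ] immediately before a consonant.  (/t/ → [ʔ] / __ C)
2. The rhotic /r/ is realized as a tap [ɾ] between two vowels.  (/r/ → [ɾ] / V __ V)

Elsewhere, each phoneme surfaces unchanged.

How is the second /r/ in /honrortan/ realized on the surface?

[r]

/r/ (between /o/ and /t/): rule 2 targets it, but not between two vowels → unchanged [r].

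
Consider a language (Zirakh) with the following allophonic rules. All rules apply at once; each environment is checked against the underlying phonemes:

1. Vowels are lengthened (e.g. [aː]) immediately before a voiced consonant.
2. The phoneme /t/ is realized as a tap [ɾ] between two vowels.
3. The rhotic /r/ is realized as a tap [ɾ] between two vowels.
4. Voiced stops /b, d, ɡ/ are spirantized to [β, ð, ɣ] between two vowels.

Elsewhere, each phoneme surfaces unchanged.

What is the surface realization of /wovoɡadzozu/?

/w/ stays [w].
/o/ meets the environment for rule 1 (before a voiced consonant) → [oː].
/v/ stays [v].
/o/ — between /v/ and /ɡ/, before a voiced consonant — surfaces as [oː] (rule 1).
Rule 4 applies to /ɡ/ (between /o/ and /a/: between two vowels) → [ɣ].
/a/ (between /ɡ/ and /d/) occurs before a voiced consonant → [aː] by rule 1.
/d/ (between /a/ and /z/) fails the environment for rule 4, so it stays [d].
/z/ (between /d/ and /o/) is unaffected → [z].
Rule 1 applies to /o/ (between /z/ and /z/: before a voiced consonant) → [oː].
/z/ — not in any rule's target class → [z].
/u/ — word-final; rule 1 does not apply here → [u].

[woːvoːɣaːdzoːzu]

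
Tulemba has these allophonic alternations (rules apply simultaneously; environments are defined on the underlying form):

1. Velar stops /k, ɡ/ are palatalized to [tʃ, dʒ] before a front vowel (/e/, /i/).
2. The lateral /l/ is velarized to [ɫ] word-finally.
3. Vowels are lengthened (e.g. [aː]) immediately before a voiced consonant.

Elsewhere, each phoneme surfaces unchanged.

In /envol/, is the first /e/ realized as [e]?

/e/ (word-initial) occurs before a voiced consonant → [eː] by rule 3.
The actual realization is [eː], not [e].

No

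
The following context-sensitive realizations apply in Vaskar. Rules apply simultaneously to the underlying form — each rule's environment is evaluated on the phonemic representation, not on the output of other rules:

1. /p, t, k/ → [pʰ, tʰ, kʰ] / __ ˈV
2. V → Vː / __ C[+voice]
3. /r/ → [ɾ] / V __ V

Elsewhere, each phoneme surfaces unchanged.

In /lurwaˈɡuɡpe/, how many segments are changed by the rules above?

3

Segments that undergo a rule: /u/ → [uː] (rule 2); /a/ → [aː] (rule 2); /u/ → [uː] (rule 2).
All other segments surface unchanged.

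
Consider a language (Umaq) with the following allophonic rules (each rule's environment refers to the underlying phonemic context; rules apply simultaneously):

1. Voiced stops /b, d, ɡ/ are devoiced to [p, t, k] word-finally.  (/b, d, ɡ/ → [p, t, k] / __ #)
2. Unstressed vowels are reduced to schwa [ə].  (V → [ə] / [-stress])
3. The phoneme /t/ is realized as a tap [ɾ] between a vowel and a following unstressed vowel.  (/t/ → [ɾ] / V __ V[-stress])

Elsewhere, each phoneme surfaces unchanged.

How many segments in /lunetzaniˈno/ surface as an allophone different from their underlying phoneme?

4

Segments that undergo a rule: /u/ → [ə] (rule 2); /e/ → [ə] (rule 2); /a/ → [ə] (rule 2); /i/ → [ə] (rule 2).
All other segments surface unchanged.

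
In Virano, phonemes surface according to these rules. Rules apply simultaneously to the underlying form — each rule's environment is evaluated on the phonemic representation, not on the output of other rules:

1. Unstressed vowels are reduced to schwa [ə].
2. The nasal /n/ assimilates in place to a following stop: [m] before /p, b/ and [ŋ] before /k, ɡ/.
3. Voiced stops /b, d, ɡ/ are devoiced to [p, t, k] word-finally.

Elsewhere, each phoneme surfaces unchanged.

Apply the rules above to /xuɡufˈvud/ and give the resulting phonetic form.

/x/ (word-initial) is unaffected → [x].
/u/ meets the environment for rule 1 (in an unstressed syllable) → [ə].
/ɡ/ (between /u/ and /u/) is in the target of rule 3 but the environment (word-finally) is not met → [ɡ].
/u/ — between /ɡ/ and /f/, in an unstressed syllable — surfaces as [ə] (rule 1).
/f/ (between /u/ and /v/): no rule targets it → [f].
/v/ — not in any rule's target class → [v].
/u/ (between /v/ and /d/) is in the target of rule 1 but the environment (in an unstressed syllable) is not met → [u].
/d/ meets the environment for rule 3 (word-finally) → [t].

[xəɡəfˈvut]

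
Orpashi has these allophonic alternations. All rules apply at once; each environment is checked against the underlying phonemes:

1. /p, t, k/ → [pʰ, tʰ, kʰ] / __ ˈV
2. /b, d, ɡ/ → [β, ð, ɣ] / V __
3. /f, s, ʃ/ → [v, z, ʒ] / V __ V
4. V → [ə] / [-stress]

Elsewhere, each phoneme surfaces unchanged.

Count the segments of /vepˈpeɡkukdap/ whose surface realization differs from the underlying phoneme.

5

Segments that undergo a rule: /e/ → [ə] (rule 4); /p/ → [pʰ] (rule 1); /ɡ/ → [ɣ] (rule 2); /u/ → [ə] (rule 4); /a/ → [ə] (rule 4).
All other segments surface unchanged.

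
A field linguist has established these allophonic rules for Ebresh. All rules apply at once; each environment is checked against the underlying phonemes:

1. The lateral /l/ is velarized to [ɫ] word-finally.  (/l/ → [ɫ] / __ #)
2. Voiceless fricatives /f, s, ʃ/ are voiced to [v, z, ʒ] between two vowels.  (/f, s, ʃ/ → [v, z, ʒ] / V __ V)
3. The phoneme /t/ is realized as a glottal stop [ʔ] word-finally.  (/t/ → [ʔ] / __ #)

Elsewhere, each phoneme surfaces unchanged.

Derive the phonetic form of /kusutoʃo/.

[kuzutoʒo]

/k/ stays [k].
/u/ (between /k/ and /s/) is unaffected → [u].
/s/ — between /u/ and /u/, between two vowels — surfaces as [z] (rule 2).
/u/ stays [u].
/t/ (between /u/ and /o/): rule 3 targets it, but not word-finally → unchanged [t].
/o/ — not in any rule's target class → [o].
/ʃ/ (between /o/ and /o/) occurs between two vowels → [ʒ] by rule 2.
/o/ — not in any rule's target class → [o].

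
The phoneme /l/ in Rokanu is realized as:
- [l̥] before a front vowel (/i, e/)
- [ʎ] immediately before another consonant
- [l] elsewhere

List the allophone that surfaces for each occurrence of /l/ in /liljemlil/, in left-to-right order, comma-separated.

Occurrence 1 (position 1): before a front vowel (/i, e/) → [l̥].
Occurrence 2 (position 3): immediately before another consonant → [ʎ].
Occurrence 3 (position 7): before a front vowel (/i, e/) → [l̥].
Occurrence 4 (position 9): no conditioning environment matches → elsewhere allophone [l].

[l̥], [ʎ], [l̥], [l]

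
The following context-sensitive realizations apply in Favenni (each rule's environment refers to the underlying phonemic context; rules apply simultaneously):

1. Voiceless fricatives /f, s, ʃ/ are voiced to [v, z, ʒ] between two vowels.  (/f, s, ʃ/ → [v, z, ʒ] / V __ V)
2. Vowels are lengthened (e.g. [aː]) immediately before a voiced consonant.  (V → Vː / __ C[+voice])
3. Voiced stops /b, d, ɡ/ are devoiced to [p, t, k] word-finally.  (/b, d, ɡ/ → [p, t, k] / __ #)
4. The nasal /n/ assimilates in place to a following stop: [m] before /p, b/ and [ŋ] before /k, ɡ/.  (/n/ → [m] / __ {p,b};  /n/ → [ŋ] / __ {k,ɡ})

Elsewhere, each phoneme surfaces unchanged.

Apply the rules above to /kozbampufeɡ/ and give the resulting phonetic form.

[koːzbaːmpuveːk]

/k/ (word-initial) is unaffected → [k].
/o/ (between /k/ and /z/) occurs before a voiced consonant → [oː] by rule 2.
/z/ (between /o/ and /b/) is unaffected → [z].
/b/ — between /z/ and /a/; rule 3 does not apply here → [b].
/a/ (between /b/ and /m/): before a voiced consonant, so rule 2 applies → [aː].
/m/ (between /a/ and /p/) is unaffected → [m].
/p/ (between /m/ and /u/): no rule targets it → [p].
/u/ (between /p/ and /f/) fails the environment for rule 2, so it stays [u].
/f/ (between /u/ and /e/) occurs between two vowels → [v] by rule 1.
/e/ (between /f/ and /ɡ/): before a voiced consonant, so rule 2 applies → [eː].
/ɡ/ (word-final) occurs word-finally → [k] by rule 3.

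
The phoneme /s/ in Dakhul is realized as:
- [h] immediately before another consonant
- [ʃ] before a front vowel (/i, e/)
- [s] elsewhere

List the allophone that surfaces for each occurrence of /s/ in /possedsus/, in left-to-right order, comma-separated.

Occurrence 1 (position 3): immediately before another consonant → [h].
Occurrence 2 (position 4): before a front vowel (/i, e/) → [ʃ].
Occurrence 3 (position 7): no conditioning environment matches → elsewhere allophone [s].
Occurrence 4 (position 9): no conditioning environment matches → elsewhere allophone [s].

[h], [ʃ], [s], [s]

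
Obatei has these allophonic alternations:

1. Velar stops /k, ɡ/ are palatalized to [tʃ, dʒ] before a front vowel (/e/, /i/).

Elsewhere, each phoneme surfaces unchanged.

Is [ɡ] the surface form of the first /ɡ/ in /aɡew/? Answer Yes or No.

No

/ɡ/ meets the environment for rule 1 (before a front vowel) → [dʒ].
The actual realization is [dʒ], not [ɡ].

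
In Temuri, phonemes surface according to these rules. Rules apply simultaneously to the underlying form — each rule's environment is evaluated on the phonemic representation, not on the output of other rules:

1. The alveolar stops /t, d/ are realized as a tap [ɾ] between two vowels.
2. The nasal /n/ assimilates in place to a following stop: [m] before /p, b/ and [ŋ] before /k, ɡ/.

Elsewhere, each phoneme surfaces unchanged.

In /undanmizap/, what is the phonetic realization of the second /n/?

[n]

/n/ (between /a/ and /m/) fails the environment for rule 2, so it stays [n].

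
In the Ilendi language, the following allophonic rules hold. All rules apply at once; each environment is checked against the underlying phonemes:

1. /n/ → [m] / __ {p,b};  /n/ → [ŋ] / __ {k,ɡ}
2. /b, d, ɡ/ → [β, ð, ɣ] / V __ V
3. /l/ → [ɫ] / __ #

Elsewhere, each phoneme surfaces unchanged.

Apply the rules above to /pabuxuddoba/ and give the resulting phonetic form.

/p/ stays [p].
/a/ (between /p/ and /b/) is unaffected → [a].
/b/ (between /a/ and /u/) occurs between two vowels → [β] by rule 2.
/u/ — not in any rule's target class → [u].
/x/ (between /u/ and /u/): no rule targets it → [x].
/u/ (between /x/ and /d/) is unaffected → [u].
/d/ (between /u/ and /d/) fails the environment for rule 2, so it stays [d].
/d/ (between /d/ and /o/) is in the target of rule 2 but the environment (between two vowels) is not met → [d].
/o/ stays [o].
/b/ — between /o/ and /a/, between two vowels — surfaces as [β] (rule 2).
/a/ (word-final): no rule targets it → [a].

[paβuxuddoβa]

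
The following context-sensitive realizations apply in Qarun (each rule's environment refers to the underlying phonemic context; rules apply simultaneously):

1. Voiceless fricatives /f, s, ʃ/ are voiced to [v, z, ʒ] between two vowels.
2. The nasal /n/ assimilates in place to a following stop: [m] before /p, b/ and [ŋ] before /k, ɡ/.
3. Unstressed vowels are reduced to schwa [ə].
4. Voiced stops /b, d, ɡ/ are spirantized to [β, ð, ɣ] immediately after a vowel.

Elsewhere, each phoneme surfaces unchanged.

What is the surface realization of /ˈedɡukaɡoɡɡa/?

/e/ (word-initial) is in the target of rule 3 but the environment (in an unstressed syllable) is not met → [e].
/d/ — between /e/ and /ɡ/, immediately after a vowel — surfaces as [ð] (rule 4).
/ɡ/ — between /d/ and /u/; rule 4 does not apply here → [ɡ].
/u/ — between /ɡ/ and /k/, in an unstressed syllable — surfaces as [ə] (rule 3).
/k/ stays [k].
/a/ — between /k/ and /ɡ/, in an unstressed syllable — surfaces as [ə] (rule 3).
/ɡ/ (between /a/ and /o/): immediately after a vowel, so rule 4 applies → [ɣ].
/o/ — between /ɡ/ and /ɡ/, in an unstressed syllable — surfaces as [ə] (rule 3).
/ɡ/ meets the environment for rule 4 (immediately after a vowel) → [ɣ].
/ɡ/ — between /ɡ/ and /a/; rule 4 does not apply here → [ɡ].
Rule 3 applies to /a/ (word-final: in an unstressed syllable) → [ə].

[ˈeðɡəkəɣəɣɡə]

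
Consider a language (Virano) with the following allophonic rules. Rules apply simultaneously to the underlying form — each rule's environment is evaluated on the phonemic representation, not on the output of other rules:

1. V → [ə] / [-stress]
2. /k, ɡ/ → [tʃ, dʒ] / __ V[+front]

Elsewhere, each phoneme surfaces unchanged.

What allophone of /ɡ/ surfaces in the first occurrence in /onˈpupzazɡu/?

/ɡ/ (between /z/ and /u/): rule 2 targets it, but not before a front vowel → unchanged [ɡ].

[ɡ]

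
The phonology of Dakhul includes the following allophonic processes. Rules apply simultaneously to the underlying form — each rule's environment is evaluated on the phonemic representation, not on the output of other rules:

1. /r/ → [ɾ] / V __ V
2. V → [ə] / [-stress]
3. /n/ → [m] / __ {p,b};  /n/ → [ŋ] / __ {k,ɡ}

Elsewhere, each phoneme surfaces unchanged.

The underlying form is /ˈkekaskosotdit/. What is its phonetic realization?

[ˈkekəskəsətdət]

/k/ stays [k].
/e/ — between /k/ and /k/; rule 2 does not apply here → [e].
/k/ (between /e/ and /a/): no rule targets it → [k].
/a/ meets the environment for rule 2 (in an unstressed syllable) → [ə].
/s/ — not in any rule's target class → [s].
/k/ stays [k].
/o/ (between /k/ and /s/): in an unstressed syllable, so rule 2 applies → [ə].
/s/ stays [s].
/o/ (between /s/ and /t/) occurs in an unstressed syllable → [ə] by rule 2.
/t/ stays [t].
/d/ stays [d].
/i/ (between /d/ and /t/): in an unstressed syllable, so rule 2 applies → [ə].
/t/ (word-final): no rule targets it → [t].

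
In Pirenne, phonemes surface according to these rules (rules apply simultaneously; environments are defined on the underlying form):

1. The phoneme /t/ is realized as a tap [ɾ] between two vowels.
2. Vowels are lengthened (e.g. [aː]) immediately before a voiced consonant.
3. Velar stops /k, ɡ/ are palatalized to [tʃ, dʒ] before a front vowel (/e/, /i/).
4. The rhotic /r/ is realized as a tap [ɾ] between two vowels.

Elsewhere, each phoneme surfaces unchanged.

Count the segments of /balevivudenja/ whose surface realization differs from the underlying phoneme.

Segments that undergo a rule: /a/ → [aː] (rule 2); /e/ → [eː] (rule 2); /i/ → [iː] (rule 2); /u/ → [uː] (rule 2); /e/ → [eː] (rule 2).
All other segments surface unchanged.

5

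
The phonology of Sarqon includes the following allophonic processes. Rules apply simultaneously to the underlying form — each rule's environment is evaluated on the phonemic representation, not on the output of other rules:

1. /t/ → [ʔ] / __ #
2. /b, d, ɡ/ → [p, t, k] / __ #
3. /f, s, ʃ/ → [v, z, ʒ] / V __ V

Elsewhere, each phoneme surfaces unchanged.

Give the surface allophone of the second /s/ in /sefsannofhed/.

[s]

/s/ — between /f/ and /a/; rule 3 does not apply here → [s].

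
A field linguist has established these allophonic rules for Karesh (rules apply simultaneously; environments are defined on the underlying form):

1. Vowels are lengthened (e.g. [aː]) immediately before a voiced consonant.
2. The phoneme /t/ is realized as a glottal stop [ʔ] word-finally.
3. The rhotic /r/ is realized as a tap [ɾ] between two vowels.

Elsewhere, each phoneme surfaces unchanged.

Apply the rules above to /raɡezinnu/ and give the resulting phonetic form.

/r/ (word-initial) is in the target of rule 3 but the environment (between two vowels) is not met → [r].
/a/ meets the environment for rule 1 (before a voiced consonant) → [aː].
/ɡ/ stays [ɡ].
/e/ (between /ɡ/ and /z/): before a voiced consonant, so rule 1 applies → [eː].
/z/ stays [z].
/i/ (between /z/ and /n/): before a voiced consonant, so rule 1 applies → [iː].
/n/ (between /i/ and /n/): no rule targets it → [n].
/n/ stays [n].
/u/ (word-final) is in the target of rule 1 but the environment (before a voiced consonant) is not met → [u].

[raːɡeːziːnnu]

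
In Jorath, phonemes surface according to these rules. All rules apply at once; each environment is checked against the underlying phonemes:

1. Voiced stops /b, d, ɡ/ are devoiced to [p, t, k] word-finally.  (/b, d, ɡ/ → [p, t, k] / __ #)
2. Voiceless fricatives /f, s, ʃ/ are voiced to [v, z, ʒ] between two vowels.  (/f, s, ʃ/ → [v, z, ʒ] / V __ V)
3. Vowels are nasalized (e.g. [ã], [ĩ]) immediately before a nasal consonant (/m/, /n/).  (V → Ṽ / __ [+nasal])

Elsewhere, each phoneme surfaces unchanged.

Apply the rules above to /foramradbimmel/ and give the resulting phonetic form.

/f/ (word-initial): rule 2 targets it, but not between two vowels → unchanged [f].
/o/ — between /f/ and /r/; rule 3 does not apply here → [o].
Rule 3 applies to /a/ (between /r/ and /m/: before a nasal consonant) → [ã].
/a/ — between /r/ and /d/; rule 3 does not apply here → [a].
/d/ (between /a/ and /b/) fails the environment for rule 1, so it stays [d].
/b/ (between /d/ and /i/) fails the environment for rule 1, so it stays [b].
/i/ — between /b/ and /m/, before a nasal consonant — surfaces as [ĩ] (rule 3).
/e/ — between /m/ and /l/; rule 3 does not apply here → [e].

[forãmradbĩmmel]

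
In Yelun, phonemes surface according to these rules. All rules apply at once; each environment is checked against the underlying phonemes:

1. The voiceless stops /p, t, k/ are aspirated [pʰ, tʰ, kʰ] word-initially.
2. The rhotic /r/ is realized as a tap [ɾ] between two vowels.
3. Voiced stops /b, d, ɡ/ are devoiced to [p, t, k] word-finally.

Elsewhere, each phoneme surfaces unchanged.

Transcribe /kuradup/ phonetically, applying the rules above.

[kʰuɾadup]

/k/ — word-initial, word-initially — surfaces as [kʰ] (rule 1).
/u/ stays [u].
Rule 2 applies to /r/ (between /u/ and /a/: between two vowels) → [ɾ].
/a/ (between /r/ and /d/): no rule targets it → [a].
/d/ (between /a/ and /u/) is in the target of rule 3 but the environment (word-finally) is not met → [d].
/u/ — not in any rule's target class → [u].
/p/ (word-final) fails the environment for rule 1, so it stays [p].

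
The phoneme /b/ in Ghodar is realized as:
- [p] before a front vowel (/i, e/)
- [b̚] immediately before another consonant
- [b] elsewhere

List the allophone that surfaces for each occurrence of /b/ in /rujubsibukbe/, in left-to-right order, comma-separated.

Occurrence 1 (position 5): immediately before another consonant → [b̚].
Occurrence 2 (position 8): no conditioning environment matches → elsewhere allophone [b].
Occurrence 3 (position 11): before a front vowel (/i, e/) → [p].

[b̚], [b], [p]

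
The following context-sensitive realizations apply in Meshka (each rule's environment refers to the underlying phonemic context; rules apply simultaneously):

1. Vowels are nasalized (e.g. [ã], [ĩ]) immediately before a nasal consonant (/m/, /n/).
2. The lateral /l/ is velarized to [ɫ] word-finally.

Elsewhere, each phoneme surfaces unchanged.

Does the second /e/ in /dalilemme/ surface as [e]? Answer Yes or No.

Yes

/e/ (word-final): rule 1 targets it, but not before a nasal consonant → unchanged [e].
The actual realization is [e], which matches [e].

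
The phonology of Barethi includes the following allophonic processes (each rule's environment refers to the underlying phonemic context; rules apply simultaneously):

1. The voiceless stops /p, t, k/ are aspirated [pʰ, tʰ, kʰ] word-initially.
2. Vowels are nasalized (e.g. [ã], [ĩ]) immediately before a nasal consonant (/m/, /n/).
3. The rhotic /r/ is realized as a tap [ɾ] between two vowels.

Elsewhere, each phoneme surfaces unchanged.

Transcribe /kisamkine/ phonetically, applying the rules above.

/k/ (word-initial): word-initially, so rule 1 applies → [kʰ].
/i/ (between /k/ and /s/) is in the target of rule 2 but the environment (before a nasal consonant) is not met → [i].
/a/ (between /s/ and /m/) occurs before a nasal consonant → [ã] by rule 2.
/k/ (between /m/ and /i/) fails the environment for rule 1, so it stays [k].
Rule 2 applies to /i/ (between /k/ and /n/: before a nasal consonant) → [ĩ].
/e/ (word-final) fails the environment for rule 2, so it stays [e].

[kʰisãmkĩne]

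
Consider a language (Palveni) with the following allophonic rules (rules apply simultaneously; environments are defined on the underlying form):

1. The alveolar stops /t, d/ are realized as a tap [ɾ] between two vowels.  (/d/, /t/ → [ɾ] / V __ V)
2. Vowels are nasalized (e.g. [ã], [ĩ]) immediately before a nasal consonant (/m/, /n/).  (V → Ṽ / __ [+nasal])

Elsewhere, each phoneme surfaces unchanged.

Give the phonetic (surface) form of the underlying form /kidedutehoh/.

/k/ stays [k].
/i/ (between /k/ and /d/) fails the environment for rule 2, so it stays [i].
/d/ meets the environment for rule 1 (between two vowels) → [ɾ].
/e/ — between /d/ and /d/; rule 2 does not apply here → [e].
/d/ (between /e/ and /u/): between two vowels, so rule 1 applies → [ɾ].
/u/ (between /d/ and /t/) is in the target of rule 2 but the environment (before a nasal consonant) is not met → [u].
Rule 1 applies to /t/ (between /u/ and /e/: between two vowels) → [ɾ].
/e/ (between /t/ and /h/) fails the environment for rule 2, so it stays [e].
/h/ (between /e/ and /o/): no rule targets it → [h].
/o/ (between /h/ and /h/): rule 2 targets it, but not before a nasal consonant → unchanged [o].
/h/ (word-final): no rule targets it → [h].

[kiɾeɾuɾehoh]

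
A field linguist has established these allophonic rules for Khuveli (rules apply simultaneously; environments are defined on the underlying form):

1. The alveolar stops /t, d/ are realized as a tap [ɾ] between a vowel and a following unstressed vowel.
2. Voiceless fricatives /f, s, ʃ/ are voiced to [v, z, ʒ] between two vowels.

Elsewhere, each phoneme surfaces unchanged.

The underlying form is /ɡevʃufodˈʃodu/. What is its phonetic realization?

[ɡevʃuvodˈʃoɾu]

/ʃ/ (between /v/ and /u/) is in the target of rule 2 but the environment (between two vowels) is not met → [ʃ].
Rule 2 applies to /f/ (between /u/ and /o/: between two vowels) → [v].
/d/ — between /o/ and /ʃ/; rule 1 does not apply here → [d].
/ʃ/ (between /d/ and /o/) is in the target of rule 2 but the environment (between two vowels) is not met → [ʃ].
/d/ (between /o/ and /u/) occurs between a vowel and a following unstressed vowel → [ɾ] by rule 1.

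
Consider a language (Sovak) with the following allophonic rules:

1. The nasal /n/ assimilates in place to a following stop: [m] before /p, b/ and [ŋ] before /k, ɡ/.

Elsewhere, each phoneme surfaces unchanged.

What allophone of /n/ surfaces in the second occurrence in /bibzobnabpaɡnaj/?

/n/ (between /ɡ/ and /a/) fails the environment for rule 1, so it stays [n].

[n]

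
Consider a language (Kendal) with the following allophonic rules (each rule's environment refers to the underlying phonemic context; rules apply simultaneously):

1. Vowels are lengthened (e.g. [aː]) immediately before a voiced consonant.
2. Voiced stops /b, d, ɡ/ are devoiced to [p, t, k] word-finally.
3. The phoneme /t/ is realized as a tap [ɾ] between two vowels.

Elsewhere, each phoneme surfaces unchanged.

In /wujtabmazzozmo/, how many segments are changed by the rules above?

Segments that undergo a rule: /u/ → [uː] (rule 1); /a/ → [aː] (rule 1); /a/ → [aː] (rule 1); /o/ → [oː] (rule 1).
All other segments surface unchanged.

4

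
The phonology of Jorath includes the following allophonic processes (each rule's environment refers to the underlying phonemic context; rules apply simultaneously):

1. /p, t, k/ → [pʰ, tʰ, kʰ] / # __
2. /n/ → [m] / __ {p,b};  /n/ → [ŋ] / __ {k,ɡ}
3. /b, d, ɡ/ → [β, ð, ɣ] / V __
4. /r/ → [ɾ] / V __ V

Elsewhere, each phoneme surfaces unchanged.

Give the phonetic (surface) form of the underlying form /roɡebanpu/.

[roɣeβampu]

/r/ (word-initial) is in the target of rule 4 but the environment (between two vowels) is not met → [r].
/o/ (between /r/ and /ɡ/): no rule targets it → [o].
Rule 3 applies to /ɡ/ (between /o/ and /e/: immediately after a vowel) → [ɣ].
/e/ (between /ɡ/ and /b/) is unaffected → [e].
/b/ — between /e/ and /a/, immediately after a vowel — surfaces as [β] (rule 3).
/a/ (between /b/ and /n/) is unaffected → [a].
/n/ (between /a/ and /p/): before a labial or velar stop, so rule 2 applies → [m].
/p/ (between /n/ and /u/): rule 1 targets it, but not word-initially → unchanged [p].
/u/ — not in any rule's target class → [u].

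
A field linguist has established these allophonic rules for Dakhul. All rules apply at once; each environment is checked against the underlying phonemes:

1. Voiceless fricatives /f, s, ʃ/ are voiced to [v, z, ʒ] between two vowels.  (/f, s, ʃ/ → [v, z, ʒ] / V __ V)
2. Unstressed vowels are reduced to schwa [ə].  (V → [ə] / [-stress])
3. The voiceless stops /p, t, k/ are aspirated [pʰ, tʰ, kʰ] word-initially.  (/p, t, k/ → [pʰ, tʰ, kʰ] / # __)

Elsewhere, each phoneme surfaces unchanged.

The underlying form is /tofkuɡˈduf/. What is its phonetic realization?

[tʰəfkəɡˈduf]

/t/ (word-initial) occurs word-initially → [tʰ] by rule 3.
Rule 2 applies to /o/ (between /t/ and /f/: in an unstressed syllable) → [ə].
/f/ (between /o/ and /k/) is in the target of rule 1 but the environment (between two vowels) is not met → [f].
/k/ (between /f/ and /u/) is in the target of rule 3 but the environment (word-initially) is not met → [k].
/u/ meets the environment for rule 2 (in an unstressed syllable) → [ə].
/u/ (between /d/ and /f/): rule 2 targets it, but not in an unstressed syllable → unchanged [u].
/f/ (word-final): rule 1 targets it, but not between two vowels → unchanged [f].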